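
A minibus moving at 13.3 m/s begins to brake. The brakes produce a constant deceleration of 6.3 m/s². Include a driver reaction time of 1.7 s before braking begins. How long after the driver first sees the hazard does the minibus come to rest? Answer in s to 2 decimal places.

Total time ≈ 3.81 s

Braking time = v/a = 13.3000 / 6.300 = 2.111 s.
Total = 1.7 + 2.111 = 3.811 s.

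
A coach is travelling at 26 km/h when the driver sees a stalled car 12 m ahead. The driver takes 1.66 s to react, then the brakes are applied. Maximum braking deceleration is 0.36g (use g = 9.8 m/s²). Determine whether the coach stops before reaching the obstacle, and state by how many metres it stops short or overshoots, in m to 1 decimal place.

No — it overshoots by 7.4 m

26 km/h ÷ 3.6 = 7.2222 m/s.
a = 0.36 × 9.8 = 3.528 m/s².
Reaction distance = 7.2222 × 1.66 = 11.989 m.
Braking distance = v²/(2a) = 52.160 / 7.056 = 7.392 m.
Total stopping distance = 11.989 + 7.392 = 19.381 m, vs 12 m available — it cannot stop in time and overshoots by 19.381 − 12 = 7.381 m.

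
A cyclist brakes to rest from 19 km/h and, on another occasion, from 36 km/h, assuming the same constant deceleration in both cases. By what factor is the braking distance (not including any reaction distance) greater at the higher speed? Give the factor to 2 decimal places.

Braking distance d = v²/(2a), so with a fixed, d ∝ v².
Factor = (36/19)² = 1.8947² = 3.5899.

Factor ≈ 3.59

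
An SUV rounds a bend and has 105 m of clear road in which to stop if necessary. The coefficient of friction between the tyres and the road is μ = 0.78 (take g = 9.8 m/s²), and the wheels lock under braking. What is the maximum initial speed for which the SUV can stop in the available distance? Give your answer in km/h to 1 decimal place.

Maximum speed ≈ 144.2 km/h

a = μg = 0.78 × 9.8 = 7.644 m/s².
v²/(2a) = d ⇒ v = √(2 × 7.644 × 105) = √1605.24 = 40.0654 m/s.
40.0654 m/s × 3.6 = 144.235 km/h.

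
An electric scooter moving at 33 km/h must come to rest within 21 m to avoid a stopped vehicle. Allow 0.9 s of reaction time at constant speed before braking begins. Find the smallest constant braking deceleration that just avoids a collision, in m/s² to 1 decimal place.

Required deceleration ≈ 3.3 m/s²

33 km/h ÷ 3.6 = 9.1667 m/s.
Distance covered during reaction = 9.1667 × 0.9 = 8.250 m.
Distance available for braking: 21 − 8.250 = 12.750 m.
v² = 2a·d ⇒ a = v²/(2d) = 9.1667² / (2 × 12.750) = 84.028 / 25.500 = 3.2952 m/s².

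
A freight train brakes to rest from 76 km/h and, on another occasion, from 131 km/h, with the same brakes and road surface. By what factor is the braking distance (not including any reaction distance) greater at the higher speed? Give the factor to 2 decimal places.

Factor ≈ 2.97

Braking distance d = v²/(2a), so with a fixed, d ∝ v².
Factor = (131/76)² = 1.7237² = 2.9711.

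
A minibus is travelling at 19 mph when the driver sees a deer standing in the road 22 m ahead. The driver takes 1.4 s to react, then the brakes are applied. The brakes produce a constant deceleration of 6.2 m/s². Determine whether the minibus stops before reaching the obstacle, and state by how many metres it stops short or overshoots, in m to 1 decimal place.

19 mph × 0.44704 = 8.4938 m/s.
Reaction distance = 8.4938 × 1.4 = 11.891 m.
Braking distance = v²/(2a) = 72.145 / 12.400 = 5.818 m.
Total stopping distance = 11.891 + 5.818 = 17.709 m, vs 22 m available — it stops with 22 − 17.709 = 4.291 m to spare.

Yes — it stops 4.3 m short of the obstacle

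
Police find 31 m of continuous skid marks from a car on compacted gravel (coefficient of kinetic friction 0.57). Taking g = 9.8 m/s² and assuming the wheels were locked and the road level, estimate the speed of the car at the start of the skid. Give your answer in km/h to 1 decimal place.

Deceleration a = μg = 0.57 × 9.8 = 5.586 m/s².
v = √(2a·d) = √(2 × 5.586 × 31) = √346.332 = 18.6100 m/s.
= 18.6100 × 3.6 = 66.996 km/h.

Initial speed ≈ 67.0 km/h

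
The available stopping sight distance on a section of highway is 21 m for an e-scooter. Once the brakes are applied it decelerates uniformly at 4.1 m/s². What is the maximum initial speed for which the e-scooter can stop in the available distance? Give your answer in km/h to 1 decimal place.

v²/(2a) = d ⇒ v = √(2 × 4.100 × 21) = √172.20 = 13.1225 m/s.
13.1225 m/s × 3.6 = 47.241 km/h.

Maximum speed ≈ 47.2 km/h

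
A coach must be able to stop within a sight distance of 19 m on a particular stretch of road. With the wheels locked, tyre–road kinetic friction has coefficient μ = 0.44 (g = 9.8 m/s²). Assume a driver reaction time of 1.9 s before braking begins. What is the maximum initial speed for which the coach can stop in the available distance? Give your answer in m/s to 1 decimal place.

a = μg = 0.44 × 9.8 = 4.312 m/s².
Stopping distance: v·t_r + v²/(2a) = 19 with t_r = 1.9 s and a = 4.312 m/s².
So v² + 16.386 v − 163.86 = 0.
Positive root: v = −a·t_r + √((a·t_r)² + 2a·d) = −8.193 + √(67.125 + 163.86) = 7.0052 m/s.

Maximum speed ≈ 7.0 m/s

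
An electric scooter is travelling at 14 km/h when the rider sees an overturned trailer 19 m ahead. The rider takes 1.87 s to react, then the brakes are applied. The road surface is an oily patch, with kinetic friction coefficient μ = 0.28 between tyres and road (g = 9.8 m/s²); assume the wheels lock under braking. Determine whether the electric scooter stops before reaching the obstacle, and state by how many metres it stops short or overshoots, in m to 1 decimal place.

Yes — it stops 9.0 m short of the obstacle

14 km/h ÷ 3.6 = 3.8889 m/s.
a = μg = 0.28 × 9.8 = 2.744 m/s².
Reaction distance = 3.8889 × 1.87 = 7.272 m.
Braking distance = v²/(2a) = 15.124 / 5.488 = 2.756 m.
Total stopping distance = 7.272 + 2.756 = 10.028 m, vs 19 m available — it stops with 19 − 10.028 = 8.972 m to spare.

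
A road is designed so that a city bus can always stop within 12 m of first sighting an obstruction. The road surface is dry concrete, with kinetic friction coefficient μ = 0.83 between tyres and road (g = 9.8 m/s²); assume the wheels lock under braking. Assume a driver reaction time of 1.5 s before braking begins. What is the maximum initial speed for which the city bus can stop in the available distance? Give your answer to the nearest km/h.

Maximum speed ≈ 23 km/h

a = μg = 0.83 × 9.8 = 8.134 m/s².
Stopping distance: v·t_r + v²/(2a) = 12 with t_r = 1.5 s and a = 8.134 m/s².
So v² + 24.402 v − 195.22 = 0.
Positive root: v = −a·t_r + √((a·t_r)² + 2a·d) = −12.201 + √(148.864 + 195.22) = 6.3485 m/s.
6.3485 m/s × 3.6 = 22.855 km/h.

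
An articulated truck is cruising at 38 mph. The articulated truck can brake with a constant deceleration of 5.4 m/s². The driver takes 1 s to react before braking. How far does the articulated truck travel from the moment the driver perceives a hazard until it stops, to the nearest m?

38 mph × 0.44704 = 16.9875 m/s.
Reaction distance = v·t_r = 16.9875 × 1 = 16.988 m.
Braking distance = v²/(2a) = 16.9875² / (2 × 5.400) = 288.575 / 10.800 = 26.720 m.
Total = 16.988 + 26.720 = 43.708 m.

Total stopping distance ≈ 44 m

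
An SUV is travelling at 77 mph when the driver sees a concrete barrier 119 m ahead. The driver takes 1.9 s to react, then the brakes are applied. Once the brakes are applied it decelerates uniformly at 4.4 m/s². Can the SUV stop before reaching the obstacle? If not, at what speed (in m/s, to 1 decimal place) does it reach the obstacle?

No — it strikes the obstacle at 26.7 m/s

77 mph × 0.44704 = 34.4221 m/s.
Reaction distance = 34.4221 × 1.9 = 65.402 m.
Braking distance needed to stop: v²/(2a) = 1184.881 / 8.800 = 134.646 m, so total needed = 65.402 + 134.646 = 200.048 m > 119 m — it cannot stop.
Distance remaining when braking begins: 119 − 65.402 = 53.598 m.
v² = v₀² − 2a·d = 1184.881 − 2 × 4.400 × 53.598 = 713.219 m²/s².
v = √713.219 = 26.706 m/s.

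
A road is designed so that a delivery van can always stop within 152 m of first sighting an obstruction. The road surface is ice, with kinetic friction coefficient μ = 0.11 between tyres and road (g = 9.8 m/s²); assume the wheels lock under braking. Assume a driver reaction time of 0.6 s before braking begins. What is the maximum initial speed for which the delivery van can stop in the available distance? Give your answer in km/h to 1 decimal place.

Maximum speed ≈ 62.9 km/h

a = μg = 0.11 × 9.8 = 1.078 m/s².
Stopping distance: v·t_r + v²/(2a) = 152 with t_r = 0.6 s and a = 1.078 m/s².
So v² + 1.294 v − 327.71 = 0.
Positive root: v = −a·t_r + √((a·t_r)² + 2a·d) = −0.647 + √(0.419 + 327.71) = 17.4673 m/s.
17.4673 m/s × 3.6 = 62.882 km/h.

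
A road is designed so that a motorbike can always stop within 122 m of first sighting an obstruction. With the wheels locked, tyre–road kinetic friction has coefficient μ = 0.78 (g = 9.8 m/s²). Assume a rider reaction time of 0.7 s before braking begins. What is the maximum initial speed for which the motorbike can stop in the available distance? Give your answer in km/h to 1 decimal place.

Maximum speed ≈ 137.4 km/h

a = μg = 0.78 × 9.8 = 7.644 m/s².
Stopping distance: v·t_r + v²/(2a) = 122 with t_r = 0.7 s and a = 7.644 m/s².
So v² + 10.702 v − 1865.14 = 0.
Positive root: v = −a·t_r + √((a·t_r)² + 2a·d) = −5.351 + √(28.633 + 1865.14) = 38.1665 m/s.
38.1665 m/s × 3.6 = 137.399 km/h.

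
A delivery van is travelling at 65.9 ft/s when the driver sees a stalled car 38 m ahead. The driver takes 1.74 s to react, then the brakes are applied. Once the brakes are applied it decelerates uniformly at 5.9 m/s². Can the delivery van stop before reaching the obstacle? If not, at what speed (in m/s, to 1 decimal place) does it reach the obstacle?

No — it strikes the obstacle at 19.2 m/s

65.9 ft/s × 0.3048 = 20.0863 m/s.
Reaction distance = 20.0863 × 1.74 = 34.950 m.
Braking distance needed to stop: v²/(2a) = 403.459 / 11.800 = 34.191 m, so total needed = 34.950 + 34.191 = 69.141 m > 38 m — it cannot stop.
Distance remaining when braking begins: 38 − 34.950 = 3.050 m.
v² = v₀² − 2a·d = 403.459 − 2 × 5.900 × 3.050 = 367.469 m²/s².
v = √367.469 = 19.169 m/s.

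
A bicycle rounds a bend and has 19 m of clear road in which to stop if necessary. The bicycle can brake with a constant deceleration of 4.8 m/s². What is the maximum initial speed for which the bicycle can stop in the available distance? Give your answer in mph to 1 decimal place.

v²/(2a) = d ⇒ v = √(2 × 4.800 × 19) = √182.40 = 13.5056 m/s.
13.5056 m/s ÷ 0.44704 = 30.211 mph.

Maximum speed ≈ 30.2 mph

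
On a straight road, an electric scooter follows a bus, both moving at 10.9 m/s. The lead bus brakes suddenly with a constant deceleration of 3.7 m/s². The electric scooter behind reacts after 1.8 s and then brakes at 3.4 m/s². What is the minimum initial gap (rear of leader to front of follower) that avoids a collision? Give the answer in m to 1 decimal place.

Leader travels v²/(2a_L) = 118.810 / 7.400 = 16.055 m before stopping.
Follower covers v·t_r = 10.9000 × 1.8 = 19.620 m while reacting, then v²/(2a_F) = 118.810 / 6.800 = 17.472 m while braking, for a total of 19.620 + 17.472 = 37.092 m.
Since a_F ≤ a_L and the follower starts braking later, the follower is never slower than the leader, so the closest approach is when both have stopped.
Minimum gap = 37.092 − 16.055 = 21.037 m.

Minimum gap ≈ 21.0 m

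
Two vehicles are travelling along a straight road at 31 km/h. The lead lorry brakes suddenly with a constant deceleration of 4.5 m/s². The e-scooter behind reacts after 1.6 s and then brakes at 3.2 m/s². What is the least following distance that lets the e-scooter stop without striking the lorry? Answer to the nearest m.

Minimum gap ≈ 17 m

31 km/h ÷ 3.6 = 8.6111 m/s.
Leader travels v²/(2a_L) = 74.151 / 9.000 = 8.239 m before stopping.
Follower covers v·t_r = 8.6111 × 1.6 = 13.778 m while reacting, then v²/(2a_F) = 74.151 / 6.400 = 11.586 m while braking, for a total of 13.778 + 11.586 = 25.364 m.
Since a_F ≤ a_L and the follower starts braking later, the follower is never slower than the leader, so the closest approach is when both have stopped.
Minimum gap = 25.364 − 8.239 = 17.125 m.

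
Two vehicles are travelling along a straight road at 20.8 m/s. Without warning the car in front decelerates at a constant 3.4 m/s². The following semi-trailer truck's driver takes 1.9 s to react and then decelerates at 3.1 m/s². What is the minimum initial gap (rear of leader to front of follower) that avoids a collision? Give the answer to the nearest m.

Minimum gap ≈ 46 m

Leader travels v²/(2a_L) = 432.640 / 6.800 = 63.624 m before stopping.
Follower covers v·t_r = 20.8000 × 1.9 = 39.520 m while reacting, then v²/(2a_F) = 432.640 / 6.200 = 69.781 m while braking, for a total of 39.520 + 69.781 = 109.301 m.
Since a_F ≤ a_L and the follower starts braking later, the follower is never slower than the leader, so the closest approach is when both have stopped.
Minimum gap = 109.301 − 63.624 = 45.677 m.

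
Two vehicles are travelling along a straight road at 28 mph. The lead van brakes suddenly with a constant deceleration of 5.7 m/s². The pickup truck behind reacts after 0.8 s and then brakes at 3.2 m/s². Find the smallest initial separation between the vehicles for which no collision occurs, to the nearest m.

Minimum gap ≈ 21 m

28 mph × 0.44704 = 12.5171 m/s.
Leader travels v²/(2a_L) = 156.678 / 11.400 = 13.744 m before stopping.
Follower covers v·t_r = 12.5171 × 0.8 = 10.014 m while reacting, then v²/(2a_F) = 156.678 / 6.400 = 24.481 m while braking, for a total of 10.014 + 24.481 = 34.495 m.
Since a_F ≤ a_L and the follower starts braking later, the follower is never slower than the leader, so the closest approach is when both have stopped.
Minimum gap = 34.495 − 13.744 = 20.751 m.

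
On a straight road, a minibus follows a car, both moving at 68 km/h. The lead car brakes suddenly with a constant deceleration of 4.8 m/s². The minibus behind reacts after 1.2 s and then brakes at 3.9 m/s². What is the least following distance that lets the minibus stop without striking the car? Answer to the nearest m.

68 km/h ÷ 3.6 = 18.8889 m/s.
Leader travels v²/(2a_L) = 356.791 / 9.600 = 37.166 m before stopping.
Follower covers v·t_r = 18.8889 × 1.2 = 22.667 m while reacting, then v²/(2a_F) = 356.791 / 7.800 = 45.742 m while braking, for a total of 22.667 + 45.742 = 68.409 m.
Since a_F ≤ a_L and the follower starts braking later, the follower is never slower than the leader, so the closest approach is when both have stopped.
Minimum gap = 68.409 − 37.166 = 31.243 m.

Minimum gap ≈ 31 m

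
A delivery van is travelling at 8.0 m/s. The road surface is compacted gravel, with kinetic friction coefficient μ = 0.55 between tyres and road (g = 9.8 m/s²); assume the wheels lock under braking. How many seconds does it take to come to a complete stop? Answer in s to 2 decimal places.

a = μg = 0.55 × 9.8 = 5.390 m/s².
Braking time = v/a = 8.0000 / 5.390 = 1.484 s.

Braking time ≈ 1.48 s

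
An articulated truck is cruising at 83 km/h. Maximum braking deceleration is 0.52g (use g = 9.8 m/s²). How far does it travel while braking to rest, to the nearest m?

Braking distance ≈ 52 m

83 km/h ÷ 3.6 = 23.0556 m/s.
a = 0.52 × 9.8 = 5.096 m/s².
Braking distance = v²/(2a) = 23.0556² / (2 × 5.096) = 531.561 / 10.192 = 52.155 m.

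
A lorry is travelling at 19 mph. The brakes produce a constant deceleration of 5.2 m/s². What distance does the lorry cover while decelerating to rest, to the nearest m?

Braking distance ≈ 7 m

19 mph × 0.44704 = 8.4938 m/s.
Braking distance = v²/(2a) = 8.4938² / (2 × 5.200) = 72.145 / 10.400 = 6.937 m.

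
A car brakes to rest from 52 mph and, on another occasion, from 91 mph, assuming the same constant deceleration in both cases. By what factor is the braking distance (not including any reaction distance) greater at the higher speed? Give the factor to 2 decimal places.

Braking distance d = v²/(2a), so with a fixed, d ∝ v².
Factor = (91/52)² = 1.7500² = 3.0625.

Factor ≈ 3.06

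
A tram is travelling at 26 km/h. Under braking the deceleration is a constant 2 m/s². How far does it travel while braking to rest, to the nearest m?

Braking distance ≈ 13 m

26 km/h ÷ 3.6 = 7.2222 m/s.
Braking distance = v²/(2a) = 7.2222² / (2 × 2.000) = 52.160 / 4.000 = 13.040 m.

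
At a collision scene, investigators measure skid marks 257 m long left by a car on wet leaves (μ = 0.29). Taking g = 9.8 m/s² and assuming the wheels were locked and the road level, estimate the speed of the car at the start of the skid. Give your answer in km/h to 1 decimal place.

Deceleration a = μg = 0.29 × 9.8 = 2.842 m/s².
v = √(2a·d) = √(2 × 2.842 × 257) = √1460.788 = 38.2203 m/s.
= 38.2203 × 3.6 = 137.593 km/h.

Initial speed ≈ 137.6 km/h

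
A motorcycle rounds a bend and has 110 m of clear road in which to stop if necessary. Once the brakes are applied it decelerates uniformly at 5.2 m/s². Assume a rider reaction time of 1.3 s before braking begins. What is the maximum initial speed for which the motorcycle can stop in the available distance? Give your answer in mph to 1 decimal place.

Stopping distance: v·t_r + v²/(2a) = 110 with t_r = 1.3 s and a = 5.200 m/s².
So v² + 13.520 v − 1144.00 = 0.
Positive root: v = −a·t_r + √((a·t_r)² + 2a·d) = −6.760 + √(45.698 + 1144.00) = 27.7320 m/s.
27.7320 m/s ÷ 0.44704 = 62.035 mph.

Maximum speed ≈ 62.0 mph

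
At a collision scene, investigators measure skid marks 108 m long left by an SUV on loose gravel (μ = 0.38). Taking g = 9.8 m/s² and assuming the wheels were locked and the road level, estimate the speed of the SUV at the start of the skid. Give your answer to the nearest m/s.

Initial speed ≈ 28 m/s

Deceleration a = μg = 0.38 × 9.8 = 3.724 m/s².
v = √(2a·d) = √(2 × 3.724 × 108) = √804.384 = 28.3617 m/s.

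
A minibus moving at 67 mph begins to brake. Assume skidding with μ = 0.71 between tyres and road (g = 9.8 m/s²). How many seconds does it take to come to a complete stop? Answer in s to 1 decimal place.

67 mph × 0.44704 = 29.9517 m/s.
a = μg = 0.71 × 9.8 = 6.958 m/s².
Braking time = v/a = 29.9517 / 6.958 = 4.305 s.

Braking time ≈ 4.3 s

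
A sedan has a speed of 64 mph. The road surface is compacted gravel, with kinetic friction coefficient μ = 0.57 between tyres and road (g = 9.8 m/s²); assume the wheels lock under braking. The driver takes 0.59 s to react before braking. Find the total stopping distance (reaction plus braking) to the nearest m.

64 mph × 0.44704 = 28.6106 m/s.
a = μg = 0.57 × 9.8 = 5.586 m/s².
Reaction distance = v·t_r = 28.6106 × 0.59 = 16.880 m.
Braking distance = v²/(2a) = 28.6106² / (2 × 5.586) = 818.566 / 11.172 = 73.269 m.
Total = 16.880 + 73.269 = 90.149 m.

Total stopping distance ≈ 90 m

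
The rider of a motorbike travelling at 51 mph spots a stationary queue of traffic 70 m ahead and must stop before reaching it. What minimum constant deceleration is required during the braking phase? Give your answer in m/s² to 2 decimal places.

51 mph × 0.44704 = 22.7990 m/s.
v² = 2a·d ⇒ a = v²/(2d) = 22.7990² / (2 × 70.000) = 519.794 / 140.000 = 3.7128 m/s².

Required deceleration ≈ 3.71 m/s²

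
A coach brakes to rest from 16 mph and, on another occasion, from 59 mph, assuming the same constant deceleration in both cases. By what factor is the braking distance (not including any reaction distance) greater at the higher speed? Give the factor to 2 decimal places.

Factor ≈ 13.60

Braking distance d = v²/(2a), so with a fixed, d ∝ v².
Factor = (59/16)² = 3.6875² = 13.5977.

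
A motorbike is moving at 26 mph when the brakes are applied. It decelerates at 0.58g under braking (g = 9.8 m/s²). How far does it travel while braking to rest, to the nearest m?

26 mph × 0.44704 = 11.6230 m/s.
a = 0.58 × 9.8 = 5.684 m/s².
Braking distance = v²/(2a) = 11.6230² / (2 × 5.684) = 135.094 / 11.368 = 11.884 m.

Braking distance ≈ 12 m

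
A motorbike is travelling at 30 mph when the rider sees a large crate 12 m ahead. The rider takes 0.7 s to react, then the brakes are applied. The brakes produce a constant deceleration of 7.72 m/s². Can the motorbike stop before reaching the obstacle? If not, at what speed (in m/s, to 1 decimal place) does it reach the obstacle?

No — it strikes the obstacle at 11.8 m/s

30 mph × 0.44704 = 13.4112 m/s.
Reaction distance = 13.4112 × 0.7 = 9.388 m.
Braking distance needed to stop: v²/(2a) = 179.860 / 15.440 = 11.649 m, so total needed = 9.388 + 11.649 = 21.037 m > 12 m — it cannot stop.
Distance remaining when braking begins: 12 − 9.388 = 2.612 m.
v² = v₀² − 2a·d = 179.860 − 2 × 7.720 × 2.612 = 139.531 m²/s².
v = √139.531 = 11.812 m/s.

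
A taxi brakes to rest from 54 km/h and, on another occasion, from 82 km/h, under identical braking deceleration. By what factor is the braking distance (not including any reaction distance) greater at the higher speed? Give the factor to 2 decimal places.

Braking distance d = v²/(2a), so with a fixed, d ∝ v².
Factor = (82/54)² = 1.5185² = 2.3058.

Factor ≈ 2.31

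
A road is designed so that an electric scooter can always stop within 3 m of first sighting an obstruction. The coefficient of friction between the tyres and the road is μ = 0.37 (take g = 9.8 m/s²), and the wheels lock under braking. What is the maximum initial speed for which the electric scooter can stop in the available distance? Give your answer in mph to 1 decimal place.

Maximum speed ≈ 10.4 mph

a = μg = 0.37 × 9.8 = 3.626 m/s².
v²/(2a) = d ⇒ v = √(2 × 3.626 × 3) = √21.76 = 4.6648 m/s.
4.6648 m/s ÷ 0.44704 = 10.435 mph.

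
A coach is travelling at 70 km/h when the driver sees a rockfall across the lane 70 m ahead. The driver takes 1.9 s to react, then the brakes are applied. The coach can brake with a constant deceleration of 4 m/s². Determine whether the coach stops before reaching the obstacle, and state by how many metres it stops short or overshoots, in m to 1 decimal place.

70 km/h ÷ 3.6 = 19.4444 m/s.
Reaction distance = 19.4444 × 1.9 = 36.944 m.
Braking distance = v²/(2a) = 378.085 / 8.000 = 47.261 m.
Total stopping distance = 36.944 + 47.261 = 84.205 m, vs 70 m available — it cannot stop in time and overshoots by 84.205 − 70 = 14.205 m.

No — it overshoots by 14.2 m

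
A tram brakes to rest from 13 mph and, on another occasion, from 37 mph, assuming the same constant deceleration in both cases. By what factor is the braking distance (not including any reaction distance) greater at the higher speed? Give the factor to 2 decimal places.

Factor ≈ 8.10

Braking distance d = v²/(2a), so with a fixed, d ∝ v².
Factor = (37/13)² = 2.8462² = 8.1009.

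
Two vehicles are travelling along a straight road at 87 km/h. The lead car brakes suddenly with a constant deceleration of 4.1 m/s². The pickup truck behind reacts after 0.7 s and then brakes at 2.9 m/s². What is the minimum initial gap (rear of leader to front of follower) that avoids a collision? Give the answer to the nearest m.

87 km/h ÷ 3.6 = 24.1667 m/s.
Leader travels v²/(2a_L) = 584.029 / 8.200 = 71.223 m before stopping.
Follower covers v·t_r = 24.1667 × 0.7 = 16.917 m while reacting, then v²/(2a_F) = 584.029 / 5.800 = 100.695 m while braking, for a total of 16.917 + 100.695 = 117.612 m.
Since a_F ≤ a_L and the follower starts braking later, the follower is never slower than the leader, so the closest approach is when both have stopped.
Minimum gap = 117.612 − 71.223 = 46.389 m.

Minimum gap ≈ 46 m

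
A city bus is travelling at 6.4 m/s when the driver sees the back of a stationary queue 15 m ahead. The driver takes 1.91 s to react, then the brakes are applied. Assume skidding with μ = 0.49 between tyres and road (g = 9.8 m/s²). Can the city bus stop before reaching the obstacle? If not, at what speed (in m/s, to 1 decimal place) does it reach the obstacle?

No — it strikes the obstacle at 3.8 m/s

a = μg = 0.49 × 9.8 = 4.802 m/s².
Reaction distance = 6.4000 × 1.91 = 12.224 m.
Braking distance needed to stop: v²/(2a) = 40.960 / 9.604 = 4.265 m, so total needed = 12.224 + 4.265 = 16.489 m > 15 m — it cannot stop.
Distance remaining when braking begins: 15 − 12.224 = 2.776 m.
v² = v₀² − 2a·d = 40.960 − 2 × 4.802 × 2.776 = 14.299 m²/s².
v = √14.299 = 3.781 m/s.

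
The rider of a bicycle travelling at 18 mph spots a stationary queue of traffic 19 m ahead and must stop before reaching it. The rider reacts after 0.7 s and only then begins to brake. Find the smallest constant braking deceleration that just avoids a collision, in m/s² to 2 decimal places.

18 mph × 0.44704 = 8.0467 m/s.
Distance covered during reaction = 8.0467 × 0.7 = 5.633 m.
Distance available for braking: 19 − 5.633 = 13.367 m.
v² = 2a·d ⇒ a = v²/(2d) = 8.0467² / (2 × 13.367) = 64.749 / 26.734 = 2.4220 m/s².

Required deceleration ≈ 2.42 m/s²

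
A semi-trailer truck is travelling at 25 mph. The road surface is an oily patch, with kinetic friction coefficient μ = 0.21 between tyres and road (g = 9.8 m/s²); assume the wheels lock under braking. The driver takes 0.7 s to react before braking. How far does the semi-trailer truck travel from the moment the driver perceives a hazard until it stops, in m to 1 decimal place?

Total stopping distance ≈ 38.2 m

25 mph × 0.44704 = 11.1760 m/s.
a = μg = 0.21 × 9.8 = 2.058 m/s².
Reaction distance = v·t_r = 11.1760 × 0.7 = 7.823 m.
Braking distance = v²/(2a) = 11.1760² / (2 × 2.058) = 124.903 / 4.116 = 30.346 m.
Total = 7.823 + 30.346 = 38.169 m.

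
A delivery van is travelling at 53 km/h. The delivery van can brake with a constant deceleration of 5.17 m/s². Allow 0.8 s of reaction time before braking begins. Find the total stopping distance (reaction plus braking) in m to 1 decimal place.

Total stopping distance ≈ 32.7 m

53 km/h ÷ 3.6 = 14.7222 m/s.
Reaction distance = v·t_r = 14.7222 × 0.8 = 11.778 m.
Braking distance = v²/(2a) = 14.7222² / (2 × 5.170) = 216.743 / 10.340 = 20.962 m.
Total = 11.778 + 20.962 = 32.740 m.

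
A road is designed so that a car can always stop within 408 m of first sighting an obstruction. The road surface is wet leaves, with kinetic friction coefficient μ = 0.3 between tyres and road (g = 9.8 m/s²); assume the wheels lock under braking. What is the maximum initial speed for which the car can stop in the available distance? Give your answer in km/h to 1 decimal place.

Maximum speed ≈ 176.3 km/h

a = μg = 0.3 × 9.8 = 2.940 m/s².
v²/(2a) = d ⇒ v = √(2 × 2.940 × 408) = √2399.04 = 48.9800 m/s.
48.9800 m/s × 3.6 = 176.328 km/h.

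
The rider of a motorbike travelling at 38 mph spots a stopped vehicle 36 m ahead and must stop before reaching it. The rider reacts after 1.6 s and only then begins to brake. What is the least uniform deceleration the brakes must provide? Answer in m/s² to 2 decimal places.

38 mph × 0.44704 = 16.9875 m/s.
Distance covered during reaction = 16.9875 × 1.6 = 27.180 m.
Distance available for braking: 36 − 27.180 = 8.820 m.
v² = 2a·d ⇒ a = v²/(2d) = 16.9875² / (2 × 8.820) = 288.575 / 17.640 = 16.3591 m/s².

Required deceleration ≈ 16.36 m/s²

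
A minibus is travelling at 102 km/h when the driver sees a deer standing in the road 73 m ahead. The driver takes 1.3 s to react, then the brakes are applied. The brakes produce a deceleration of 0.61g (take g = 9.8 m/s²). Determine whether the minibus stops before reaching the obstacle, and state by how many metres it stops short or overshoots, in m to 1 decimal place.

102 km/h ÷ 3.6 = 28.3333 m/s.
a = 0.61 × 9.8 = 5.978 m/s².
Reaction distance = 28.3333 × 1.3 = 36.833 m.
Braking distance = v²/(2a) = 802.776 / 11.956 = 67.144 m.
Total stopping distance = 36.833 + 67.144 = 103.977 m, vs 73 m available — it cannot stop in time and overshoots by 103.977 − 73 = 30.977 m.

No — it overshoots by 31.0 m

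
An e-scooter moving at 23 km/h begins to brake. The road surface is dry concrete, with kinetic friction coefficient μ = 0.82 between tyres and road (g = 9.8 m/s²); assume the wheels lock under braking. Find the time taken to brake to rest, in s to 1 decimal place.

23 km/h ÷ 3.6 = 6.3889 m/s.
a = μg = 0.82 × 9.8 = 8.036 m/s².
Braking time = v/a = 6.3889 / 8.036 = 0.795 s.

Braking time ≈ 0.8 s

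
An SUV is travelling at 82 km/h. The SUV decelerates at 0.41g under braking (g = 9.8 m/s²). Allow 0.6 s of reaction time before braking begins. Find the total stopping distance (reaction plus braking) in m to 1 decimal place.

Total stopping distance ≈ 78.2 m

82 km/h ÷ 3.6 = 22.7778 m/s.
a = 0.41 × 9.8 = 4.018 m/s².
Reaction distance = v·t_r = 22.7778 × 0.6 = 13.667 m.
Braking distance = v²/(2a) = 22.7778² / (2 × 4.018) = 518.828 / 8.036 = 64.563 m.
Total = 13.667 + 64.563 = 78.230 m.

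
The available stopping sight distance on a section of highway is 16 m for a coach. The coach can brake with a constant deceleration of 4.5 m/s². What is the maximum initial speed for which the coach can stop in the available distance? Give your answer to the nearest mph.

Maximum speed ≈ 27 mph

v²/(2a) = d ⇒ v = √(2 × 4.500 × 16) = √144.00 = 12.0000 m/s.
12.0000 m/s ÷ 0.44704 = 26.843 mph.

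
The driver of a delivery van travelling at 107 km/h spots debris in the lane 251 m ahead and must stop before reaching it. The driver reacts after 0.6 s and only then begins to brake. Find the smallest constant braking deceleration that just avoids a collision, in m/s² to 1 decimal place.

107 km/h ÷ 3.6 = 29.7222 m/s.
Distance covered during reaction = 29.7222 × 0.6 = 17.833 m.
Distance available for braking: 251 − 17.833 = 233.167 m.
v² = 2a·d ⇒ a = v²/(2d) = 29.7222² / (2 × 233.167) = 883.409 / 466.334 = 1.8944 m/s².

Required deceleration ≈ 1.9 m/s²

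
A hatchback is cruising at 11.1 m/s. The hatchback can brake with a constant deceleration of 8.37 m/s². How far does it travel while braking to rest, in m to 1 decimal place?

Braking distance ≈ 7.4 m

Braking distance = v²/(2a) = 11.1000² / (2 × 8.370) = 123.210 / 16.740 = 7.360 m.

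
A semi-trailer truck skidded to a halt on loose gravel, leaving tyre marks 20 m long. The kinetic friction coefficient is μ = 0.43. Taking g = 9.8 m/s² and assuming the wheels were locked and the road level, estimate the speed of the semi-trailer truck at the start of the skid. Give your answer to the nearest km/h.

Initial speed ≈ 47 km/h

Deceleration a = μg = 0.43 × 9.8 = 4.214 m/s².
v = √(2a·d) = √(2 × 4.214 × 20) = √168.560 = 12.9831 m/s.
= 12.9831 × 3.6 = 46.739 km/h.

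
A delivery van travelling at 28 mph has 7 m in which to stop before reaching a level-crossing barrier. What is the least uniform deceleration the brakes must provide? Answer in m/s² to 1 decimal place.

Required deceleration ≈ 11.2 m/s²

28 mph × 0.44704 = 12.5171 m/s.
v² = 2a·d ⇒ a = v²/(2d) = 12.5171² / (2 × 7.000) = 156.678 / 14.000 = 11.1913 m/s².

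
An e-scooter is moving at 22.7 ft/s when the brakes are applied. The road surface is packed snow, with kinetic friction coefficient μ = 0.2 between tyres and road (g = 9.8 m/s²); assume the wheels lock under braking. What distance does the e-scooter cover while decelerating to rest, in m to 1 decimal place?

Braking distance ≈ 12.2 m

22.7 ft/s × 0.3048 = 6.9190 m/s.
a = μg = 0.2 × 9.8 = 1.960 m/s².
Braking distance = v²/(2a) = 6.9190² / (2 × 1.960) = 47.873 / 3.920 = 12.213 m.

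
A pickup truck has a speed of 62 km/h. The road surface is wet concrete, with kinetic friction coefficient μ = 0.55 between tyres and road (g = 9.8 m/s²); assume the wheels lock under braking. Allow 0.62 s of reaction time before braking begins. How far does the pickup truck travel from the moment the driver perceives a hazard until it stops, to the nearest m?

62 km/h ÷ 3.6 = 17.2222 m/s.
a = μg = 0.55 × 9.8 = 5.390 m/s².
Reaction distance = v·t_r = 17.2222 × 0.62 = 10.678 m.
Braking distance = v²/(2a) = 17.2222² / (2 × 5.390) = 296.604 / 10.780 = 27.514 m.
Total = 10.678 + 27.514 = 38.192 m.

Total stopping distance ≈ 38 m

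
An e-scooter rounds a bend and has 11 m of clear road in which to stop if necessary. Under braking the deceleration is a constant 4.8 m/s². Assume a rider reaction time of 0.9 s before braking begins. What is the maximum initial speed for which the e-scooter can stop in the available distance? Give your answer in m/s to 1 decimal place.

Maximum speed ≈ 6.8 m/s

Stopping distance: v·t_r + v²/(2a) = 11 with t_r = 0.9 s and a = 4.800 m/s².
So v² + 8.640 v − 105.60 = 0.
Positive root: v = −a·t_r + √((a·t_r)² + 2a·d) = −4.320 + √(18.662 + 105.60) = 6.8273 m/s.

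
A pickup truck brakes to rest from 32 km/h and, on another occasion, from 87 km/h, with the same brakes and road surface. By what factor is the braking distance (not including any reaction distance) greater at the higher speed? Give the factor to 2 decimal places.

Braking distance d = v²/(2a), so with a fixed, d ∝ v².
Factor = (87/32)² = 2.7188² = 7.3919.

Factor ≈ 7.39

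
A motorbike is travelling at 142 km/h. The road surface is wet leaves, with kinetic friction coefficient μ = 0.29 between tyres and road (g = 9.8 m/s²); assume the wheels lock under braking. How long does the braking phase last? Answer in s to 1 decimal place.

142 km/h ÷ 3.6 = 39.4444 m/s.
a = μg = 0.29 × 9.8 = 2.842 m/s².
Braking time = v/a = 39.4444 / 2.842 = 13.879 s.

Braking time ≈ 13.9 s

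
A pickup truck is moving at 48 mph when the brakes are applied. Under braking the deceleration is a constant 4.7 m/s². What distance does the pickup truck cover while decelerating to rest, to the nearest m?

48 mph × 0.44704 = 21.4579 m/s.
Braking distance = v²/(2a) = 21.4579² / (2 × 4.700) = 460.441 / 9.400 = 48.983 m.

Braking distance ≈ 49 m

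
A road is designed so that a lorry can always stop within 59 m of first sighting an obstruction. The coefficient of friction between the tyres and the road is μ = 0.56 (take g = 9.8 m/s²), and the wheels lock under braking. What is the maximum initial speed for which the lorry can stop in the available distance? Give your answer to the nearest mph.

Maximum speed ≈ 57 mph

a = μg = 0.56 × 9.8 = 5.488 m/s².
v²/(2a) = d ⇒ v = √(2 × 5.488 × 59) = √647.58 = 25.4476 m/s.
25.4476 m/s ÷ 0.44704 = 56.925 mph.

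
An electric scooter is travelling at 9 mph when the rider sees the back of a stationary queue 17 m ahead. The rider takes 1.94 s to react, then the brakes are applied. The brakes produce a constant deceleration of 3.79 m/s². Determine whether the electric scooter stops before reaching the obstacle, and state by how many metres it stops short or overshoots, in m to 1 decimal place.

9 mph × 0.44704 = 4.0234 m/s.
Reaction distance = 4.0234 × 1.94 = 7.805 m.
Braking distance = v²/(2a) = 16.188 / 7.580 = 2.136 m.
Total stopping distance = 7.805 + 2.136 = 9.941 m, vs 17 m available — it stops with 17 − 9.941 = 7.059 m to spare.

Yes — it stops 7.1 m short of the obstacle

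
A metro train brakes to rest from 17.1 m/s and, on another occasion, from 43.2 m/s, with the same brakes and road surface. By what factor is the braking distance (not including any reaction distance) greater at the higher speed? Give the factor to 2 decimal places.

Braking distance d = v²/(2a), so with a fixed, d ∝ v².
Factor = (43.2/17.1)² = 2.5263² = 6.3822.

Factor ≈ 6.38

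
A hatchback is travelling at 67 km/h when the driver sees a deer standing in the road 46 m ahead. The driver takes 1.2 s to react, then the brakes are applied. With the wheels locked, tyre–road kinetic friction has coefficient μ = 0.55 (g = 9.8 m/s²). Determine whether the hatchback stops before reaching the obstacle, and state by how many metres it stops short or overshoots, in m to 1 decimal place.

67 km/h ÷ 3.6 = 18.6111 m/s.
a = μg = 0.55 × 9.8 = 5.390 m/s².
Reaction distance = 18.6111 × 1.2 = 22.333 m.
Braking distance = v²/(2a) = 346.373 / 10.780 = 32.131 m.
Total stopping distance = 22.333 + 32.131 = 54.464 m, vs 46 m available — it cannot stop in time and overshoots by 54.464 − 46 = 8.464 m.

No — it overshoots by 8.5 m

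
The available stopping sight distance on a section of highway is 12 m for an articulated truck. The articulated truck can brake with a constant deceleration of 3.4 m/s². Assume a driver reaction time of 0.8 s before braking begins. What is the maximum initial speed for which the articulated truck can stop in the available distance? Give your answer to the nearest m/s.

Maximum speed ≈ 7 m/s

Stopping distance: v·t_r + v²/(2a) = 12 with t_r = 0.8 s and a = 3.400 m/s².
So v² + 5.440 v − 81.60 = 0.
Positive root: v = −a·t_r + √((a·t_r)² + 2a·d) = −2.720 + √(7.398 + 81.60) = 6.7139 m/s.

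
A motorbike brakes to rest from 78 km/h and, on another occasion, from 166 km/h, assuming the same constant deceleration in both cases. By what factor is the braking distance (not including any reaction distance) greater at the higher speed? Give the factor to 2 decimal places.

Factor ≈ 4.53

Braking distance d = v²/(2a), so with a fixed, d ∝ v².
Factor = (166/78)² = 2.1282² = 4.5292.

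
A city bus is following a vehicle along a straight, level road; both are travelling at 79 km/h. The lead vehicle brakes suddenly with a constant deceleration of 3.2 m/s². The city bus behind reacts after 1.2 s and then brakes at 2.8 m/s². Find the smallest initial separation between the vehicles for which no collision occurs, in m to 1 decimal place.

Minimum gap ≈ 37.1 m

79 km/h ÷ 3.6 = 21.9444 m/s.
Leader travels v²/(2a_L) = 481.557 / 6.400 = 75.243 m before stopping.
Follower covers v·t_r = 21.9444 × 1.2 = 26.333 m while reacting, then v²/(2a_F) = 481.557 / 5.600 = 85.992 m while braking, for a total of 26.333 + 85.992 = 112.325 m.
Since a_F ≤ a_L and the follower starts braking later, the follower is never slower than the leader, so the closest approach is when both have stopped.
Minimum gap = 112.325 − 75.243 = 37.082 m.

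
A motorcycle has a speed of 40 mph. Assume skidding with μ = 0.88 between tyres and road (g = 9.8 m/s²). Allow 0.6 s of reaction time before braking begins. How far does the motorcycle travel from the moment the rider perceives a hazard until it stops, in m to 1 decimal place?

40 mph × 0.44704 = 17.8816 m/s.
a = μg = 0.88 × 9.8 = 8.624 m/s².
Reaction distance = v·t_r = 17.8816 × 0.6 = 10.729 m.
Braking distance = v²/(2a) = 17.8816² / (2 × 8.624) = 319.752 / 17.248 = 18.538 m.
Total = 10.729 + 18.538 = 29.267 m.

Total stopping distance ≈ 29.3 m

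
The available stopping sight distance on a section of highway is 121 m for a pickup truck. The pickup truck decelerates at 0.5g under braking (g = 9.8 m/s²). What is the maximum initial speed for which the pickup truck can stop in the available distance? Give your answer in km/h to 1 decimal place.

a = 0.5 × 9.8 = 4.900 m/s².
v²/(2a) = d ⇒ v = √(2 × 4.900 × 121) = √1185.80 = 34.4354 m/s.
34.4354 m/s × 3.6 = 123.967 km/h.

Maximum speed ≈ 124.0 km/h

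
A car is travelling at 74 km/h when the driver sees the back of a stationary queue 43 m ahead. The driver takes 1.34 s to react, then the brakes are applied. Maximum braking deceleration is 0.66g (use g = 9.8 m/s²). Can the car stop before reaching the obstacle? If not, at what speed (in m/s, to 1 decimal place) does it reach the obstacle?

74 km/h ÷ 3.6 = 20.5556 m/s.
a = 0.66 × 9.8 = 6.468 m/s².
Reaction distance = 20.5556 × 1.34 = 27.545 m.
Braking distance needed to stop: v²/(2a) = 422.533 / 12.936 = 32.663 m, so total needed = 27.545 + 32.663 = 60.208 m > 43 m — it cannot stop.
Distance remaining when braking begins: 43 − 27.545 = 15.455 m.
v² = v₀² − 2a·d = 422.533 − 2 × 6.468 × 15.455 = 222.607 m²/s².
v = √222.607 = 14.920 m/s.

No — it strikes the obstacle at 14.9 m/s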